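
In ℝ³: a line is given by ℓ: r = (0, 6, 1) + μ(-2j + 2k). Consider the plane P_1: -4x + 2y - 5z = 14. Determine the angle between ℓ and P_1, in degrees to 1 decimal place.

47.5

sin θ = |n·v| / (|n||v|) = |-14| / (√45 · √8) = 0.73786.
θ ≈ 47.5°.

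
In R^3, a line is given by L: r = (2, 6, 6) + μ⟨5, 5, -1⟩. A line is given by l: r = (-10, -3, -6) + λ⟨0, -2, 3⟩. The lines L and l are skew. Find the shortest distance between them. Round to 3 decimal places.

4.454

Common perpendicular direction n = (5, 5, -1) × (0, -2, 3) = (13, -15, -10).
With w = (-10, -3, -6) − (2, 6, 6) = (-12, -9, -12), w · n = 99.
Distance = |w · n| / |n| = |99| / √494 ≈ 4.454.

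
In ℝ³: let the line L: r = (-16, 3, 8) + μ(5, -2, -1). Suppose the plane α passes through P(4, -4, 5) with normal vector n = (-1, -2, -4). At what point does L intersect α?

(-6, -1, 6)

α: n·r = n·P gives -x - 2y - 4z = -16.
Substitute r = (-16, 3, 8) + t(5, -2, -1) into the plane: -22 + 3t = -16, so t = 2.
Intersection: (-16, 3, 8) + 2·(5, -2, -1) = (-6, -1, 6).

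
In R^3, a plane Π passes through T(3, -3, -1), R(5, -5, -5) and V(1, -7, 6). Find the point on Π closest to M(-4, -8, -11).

TR = (2, -2, -4), TV = (-2, -4, 7); a normal to Π is TR × TV = (-30, -6, -12).
Using T: Π has equation -30x - 6y - 12z = -60.
Foot = M − λn with λ = (n·M − d)/|n|² = (300 − (-60))/1080 = 1/3.
Foot = (-4, -8, -11) − (1/3)·(-30, -6, -12) = (6, -6, -7).

(6, -6, -7)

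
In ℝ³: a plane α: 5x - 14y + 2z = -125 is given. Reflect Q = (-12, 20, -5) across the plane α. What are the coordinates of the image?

(-2, -8, -1)

λ = (n·Q − d)/|n|² = (-350 − (-125))/225 = -1.
Reflection = Q − 2λn = (-12, 20, -5) − (-2)·(5, -14, 2) = (-2, -8, -1).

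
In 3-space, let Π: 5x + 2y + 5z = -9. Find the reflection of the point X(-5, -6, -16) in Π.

λ = (n·X − d)/|n|² = (-117 − (-9))/54 = -2.
Reflection = X − 2λn = (-5, -6, -16) − (-4)·(5, 2, 5) = (15, 2, 4).

(15, 2, 4)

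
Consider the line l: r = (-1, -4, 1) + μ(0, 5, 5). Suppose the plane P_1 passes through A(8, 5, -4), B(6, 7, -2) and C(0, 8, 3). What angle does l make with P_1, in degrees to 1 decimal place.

AB = (-2, 2, 2), AC = (-8, 3, 7); a normal to P_1 is AB × AC = (8, -2, 10).
Using A: P_1 has equation 8x - 2y + 10z = 14.
sin θ = |n·v| / (|n||v|) = |40| / (√168 · √50) = 0.43644.
θ ≈ 25.9°.

25.9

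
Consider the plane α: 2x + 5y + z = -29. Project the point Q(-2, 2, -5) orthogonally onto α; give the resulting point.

Foot = Q − λn with λ = (n·Q − d)/|n|² = (1 − (-29))/30 = 1.
Foot = (-2, 2, -5) − 1·(2, 5, 1) = (-4, -3, -6).

(-4, -3, -6)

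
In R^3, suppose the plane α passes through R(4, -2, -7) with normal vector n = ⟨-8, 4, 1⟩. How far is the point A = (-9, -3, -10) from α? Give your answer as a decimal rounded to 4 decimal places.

α: n·r = n·R gives -8x + 4y + z = -47.
n·A − d = (-8)·(-9) + (4)·(-3) + (1)·(-10) − (-47) = 97; |n| = √81.
Distance = |97| / √81 = 97/√81 ≈ 10.7778.

10.7778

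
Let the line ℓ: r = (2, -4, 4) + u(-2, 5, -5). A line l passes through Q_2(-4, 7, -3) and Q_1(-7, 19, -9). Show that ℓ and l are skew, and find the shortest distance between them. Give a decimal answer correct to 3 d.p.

2.670

A direction vector for l is Q_1 − Q_2 = (-3, 12, -6).
Common perpendicular direction n = (-2, 5, -5) × (-3, 12, -6) = (30, 3, -9).
With w = (-4, 7, -3) − (2, -4, 4) = (-6, 11, -7), w · n = -84.
Since n ≠ 0 the lines are not parallel, and w · n = -84 ≠ 0 so they do not intersect; hence they are skew.
Distance = |w · n| / |n| = |-84| / √990 ≈ 2.670.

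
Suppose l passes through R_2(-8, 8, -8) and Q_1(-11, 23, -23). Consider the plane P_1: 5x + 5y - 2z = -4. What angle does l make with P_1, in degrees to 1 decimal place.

A direction vector for l is Q_1 − R_2 = (-3, 15, -15).
sin θ = |n·v| / (|n||v|) = |90| / (√54 · √459) = 0.57166.
θ ≈ 34.9°.

34.9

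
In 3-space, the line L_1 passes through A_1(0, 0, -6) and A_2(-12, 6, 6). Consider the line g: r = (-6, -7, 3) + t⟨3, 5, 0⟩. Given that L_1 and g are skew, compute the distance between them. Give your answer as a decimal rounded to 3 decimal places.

5.669

A direction vector for L_1 is A_2 − A_1 = (-12, 6, 12).
Common perpendicular direction n = (-12, 6, 12) × (3, 5, 0) = (-60, 36, -78).
With w = (-6, -7, 3) − (0, 0, -6) = (-6, -7, 9), w · n = -594.
Distance = |w · n| / |n| = |-594| / √10980 ≈ 5.669.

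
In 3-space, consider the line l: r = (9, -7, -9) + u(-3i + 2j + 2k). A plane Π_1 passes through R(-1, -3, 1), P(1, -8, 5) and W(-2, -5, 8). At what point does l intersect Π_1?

RP = (2, -5, 4), RW = (-1, -2, 7); a normal to Π_1 is RP × RW = (-27, -18, -9).
Using R: Π_1 has equation -27x - 18y - 9z = 72.
Substitute r = (9, -7, -9) + t(-3, 2, 2) into the plane: -36 + 27t = 72, so t = 4.
Intersection: (9, -7, -9) + 4·(-3, 2, 2) = (-3, 1, -1).

(-3, 1, -1)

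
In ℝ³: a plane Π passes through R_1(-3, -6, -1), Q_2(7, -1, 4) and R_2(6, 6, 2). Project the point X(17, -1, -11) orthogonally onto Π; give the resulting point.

R_1Q_2 = (10, 5, 5), R_1R_2 = (9, 12, 3); a normal to Π is R_1Q_2 × R_1R_2 = (-45, 15, 75).
Using R_1: Π has equation -45x + 15y + 75z = -30.
Foot = X − λn with λ = (n·X − d)/|n|² = (-1605 − (-30))/7875 = -1/5.
Foot = (17, -1, -11) − (-1/5)·(-45, 15, 75) = (8, 2, 4).

(8, 2, 4)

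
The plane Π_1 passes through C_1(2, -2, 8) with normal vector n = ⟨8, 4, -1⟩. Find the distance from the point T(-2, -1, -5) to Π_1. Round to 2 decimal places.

1.67

Π_1: n·r = n·C_1 gives 8x + 4y - z = 0.
n·T − d = (8)·(-2) + (4)·(-1) + (-1)·(-5) − 0 = -15; |n| = √81.
Distance = |-15| / √81 = 15/√81 ≈ 1.67.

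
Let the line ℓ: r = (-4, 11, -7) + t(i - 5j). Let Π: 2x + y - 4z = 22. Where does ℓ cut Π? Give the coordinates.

Substitute r = (-4, 11, -7) + t(1, -5, 0) into the plane: 31 + (-3)t = 22, so t = 3.
Intersection: (-4, 11, -7) + 3·(1, -5, 0) = (-1, -4, -7).

(-1, -4, -7)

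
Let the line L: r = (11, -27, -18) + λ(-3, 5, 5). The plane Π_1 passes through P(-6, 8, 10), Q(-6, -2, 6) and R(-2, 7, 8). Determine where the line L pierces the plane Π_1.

PQ = (0, -10, -4), PR = (4, -1, -2); a normal to Π_1 is PQ × PR = (16, -16, 40).
Using P: Π_1 has equation 16x - 16y + 40z = 176.
Substitute r = (11, -27, -18) + t(-3, 5, 5) into the plane: -112 + 72t = 176, so t = 4.
Intersection: (11, -27, -18) + 4·(-3, 5, 5) = (-1, -7, 2).

(-1, -7, 2)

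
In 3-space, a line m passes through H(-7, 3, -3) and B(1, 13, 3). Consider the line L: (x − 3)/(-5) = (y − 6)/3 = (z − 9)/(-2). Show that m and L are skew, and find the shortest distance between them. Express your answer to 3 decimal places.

A direction vector for m is B − H = (8, 10, 6).
L has direction (-5, 3, -2) through (3, 6, 9).
Common perpendicular direction n = (8, 10, 6) × (-5, 3, -2) = (-38, -14, 74).
With w = (3, 6, 9) − (-7, 3, -3) = (10, 3, 12), w · n = 466.
Since n ≠ 0 the lines are not parallel, and w · n = 466 ≠ 0 so they do not intersect; hence they are skew.
Distance = |w · n| / |n| = |466| / √7116 ≈ 5.524.

5.524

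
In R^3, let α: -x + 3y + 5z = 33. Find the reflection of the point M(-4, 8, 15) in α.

λ = (n·M − d)/|n|² = (103 − 33)/35 = 2.
Reflection = M − 2λn = (-4, 8, 15) − 4·(-1, 3, 5) = (0, -4, -5).

(0, -4, -5)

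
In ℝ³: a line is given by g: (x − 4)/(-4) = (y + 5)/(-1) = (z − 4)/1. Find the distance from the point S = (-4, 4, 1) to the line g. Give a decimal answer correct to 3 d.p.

g has direction (-4, -1, 1) through (4, -5, 4).
Taking (4, -5, 4) on g with direction v = (-4, -1, 1): w = S − (4, -5, 4) = (-8, 9, -3), and w × v = (6, 20, 44).
Distance = |w × v| / |v| = √2372 / √18 ≈ 11.479.

11.479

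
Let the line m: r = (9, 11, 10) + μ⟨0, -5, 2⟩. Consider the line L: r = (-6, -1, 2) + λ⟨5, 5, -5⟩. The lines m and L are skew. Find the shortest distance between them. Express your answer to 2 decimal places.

17.68

Common perpendicular direction n = (0, -5, 2) × (5, 5, -5) = (15, 10, 25).
With w = (-6, -1, 2) − (9, 11, 10) = (-15, -12, -8), w · n = -545.
Distance = |w · n| / |n| = |-545| / √950 ≈ 17.68.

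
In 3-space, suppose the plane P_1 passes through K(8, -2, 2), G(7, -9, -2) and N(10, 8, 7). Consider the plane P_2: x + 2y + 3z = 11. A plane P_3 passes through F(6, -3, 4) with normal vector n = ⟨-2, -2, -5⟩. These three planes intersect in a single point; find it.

KG = (-1, -7, -4), KN = (2, 10, 5); a normal to P_1 is KG × KN = (5, -3, 4).
Using K: P_1 has equation 5x - 3y + 4z = 54.
P_3: n·r = n·F gives -2x - 2y - 5z = -26.
Solving the 3×3 linear system 5x - 3y + 4z = 54, x + 2y + 3z = 11, -2x - 2y - 5z = -26 (e.g. by elimination or Cramer's rule, determinant = -9) gives (3, -5, 6).

(3, -5, 6)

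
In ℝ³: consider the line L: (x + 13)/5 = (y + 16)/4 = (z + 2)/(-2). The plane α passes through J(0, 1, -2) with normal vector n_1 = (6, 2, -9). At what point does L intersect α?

L has direction (5, 4, -2) through (-13, -16, -2).
α: n_1·r = n_1·J gives 6x + 2y - 9z = 20.
Substitute r = (-13, -16, -2) + t(5, 4, -2) into the plane: -92 + 56t = 20, so t = 2.
Intersection: (-13, -16, -2) + 2·(5, 4, -2) = (-3, -8, -6).

(-3, -8, -6)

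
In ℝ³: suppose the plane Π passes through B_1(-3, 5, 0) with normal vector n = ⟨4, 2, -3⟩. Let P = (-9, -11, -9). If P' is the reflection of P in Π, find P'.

(-1, -7, -15)

Π: n·r = n·B_1 gives 4x + 2y - 3z = -2.
λ = (n·P − d)/|n|² = (-31 − (-2))/29 = -1.
Reflection = P − 2λn = (-9, -11, -9) − (-2)·(4, 2, -3) = (-1, -7, -15).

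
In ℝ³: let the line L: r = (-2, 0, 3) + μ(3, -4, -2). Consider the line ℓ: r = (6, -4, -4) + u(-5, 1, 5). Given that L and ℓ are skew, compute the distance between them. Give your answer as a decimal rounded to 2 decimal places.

Common perpendicular direction n = (3, -4, -2) × (-5, 1, 5) = (-18, -5, -17).
With w = (6, -4, -4) − (-2, 0, 3) = (8, -4, -7), w · n = -5.
Distance = |w · n| / |n| = |-5| / √638 ≈ 0.20.

0.20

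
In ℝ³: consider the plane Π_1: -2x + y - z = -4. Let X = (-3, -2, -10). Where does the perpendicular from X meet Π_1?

(3, -5, -7)

Foot = X − λn with λ = (n·X − d)/|n|² = (14 − (-4))/6 = 3.
Foot = (-3, -2, -10) − 3·(-2, 1, -1) = (3, -5, -7).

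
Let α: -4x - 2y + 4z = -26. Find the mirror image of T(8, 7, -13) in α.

(-8, -1, 3)

λ = (n·T − d)/|n|² = (-98 − (-26))/36 = -2.
Reflection = T − 2λn = (8, 7, -13) − (-4)·(-4, -2, 4) = (-8, -1, 3).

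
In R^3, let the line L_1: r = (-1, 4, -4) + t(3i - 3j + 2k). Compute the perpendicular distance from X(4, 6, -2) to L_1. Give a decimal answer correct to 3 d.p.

Taking (-1, 4, -4) on L_1 with direction v = (3, -3, 2): w = X − (-1, 4, -4) = (5, 2, 2), and w × v = (10, -4, -21).
Distance = |w × v| / |v| = √557 / √22 ≈ 5.032.

5.032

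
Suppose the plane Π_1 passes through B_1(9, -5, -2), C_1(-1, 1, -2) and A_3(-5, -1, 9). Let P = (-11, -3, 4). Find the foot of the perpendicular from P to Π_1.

B_1C_1 = (-10, 6, 0), B_1A_3 = (-14, 4, 11); a normal to Π_1 is B_1C_1 × B_1A_3 = (66, 110, 44).
Using B_1: Π_1 has equation 66x + 110y + 44z = -44.
Foot = P − λn with λ = (n·P − d)/|n|² = (-880 − (-44))/18392 = -1/22.
Foot = (-11, -3, 4) − (-1/22)·(66, 110, 44) = (-8, 2, 6).

(-8, 2, 6)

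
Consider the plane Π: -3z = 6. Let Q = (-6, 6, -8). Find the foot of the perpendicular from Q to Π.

(-6, 6, -2)

Foot = Q − λn with λ = (n·Q − d)/|n|² = (24 − 6)/9 = 2.
Foot = (-6, 6, -8) − 2·(0, 0, -3) = (-6, 6, -2).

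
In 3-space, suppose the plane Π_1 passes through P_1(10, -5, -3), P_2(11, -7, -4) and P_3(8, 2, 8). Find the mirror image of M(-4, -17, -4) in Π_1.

P_1P_2 = (1, -2, -1), P_1P_3 = (-2, 7, 11); a normal to Π_1 is P_1P_2 × P_1P_3 = (-15, -9, 3).
Using P_1: Π_1 has equation -15x - 9y + 3z = -114.
λ = (n·M − d)/|n|² = (201 − (-114))/315 = 1.
Reflection = M − 2λn = (-4, -17, -4) − 2·(-15, -9, 3) = (26, 1, -10).

(26, 1, -10)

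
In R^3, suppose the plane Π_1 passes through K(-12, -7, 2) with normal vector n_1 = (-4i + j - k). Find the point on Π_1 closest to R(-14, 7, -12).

Π_1: n_1·r = n_1·K gives -4x + y - z = 39.
Foot = R − λn with λ = (n·R − d)/|n|² = (75 − 39)/18 = 2.
Foot = (-14, 7, -12) − 2·(-4, 1, -1) = (-6, 5, -10).

(-6, 5, -10)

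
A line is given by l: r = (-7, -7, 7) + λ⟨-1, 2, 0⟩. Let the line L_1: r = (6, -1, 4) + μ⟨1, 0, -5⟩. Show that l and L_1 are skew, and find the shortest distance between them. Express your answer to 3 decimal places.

Common perpendicular direction n = (-1, 2, 0) × (1, 0, -5) = (-10, -5, -2).
With w = (6, -1, 4) − (-7, -7, 7) = (13, 6, -3), w · n = -154.
Since n ≠ 0 the lines are not parallel, and w · n = -154 ≠ 0 so they do not intersect; hence they are skew.
Distance = |w · n| / |n| = |-154| / √129 ≈ 13.559.

13.559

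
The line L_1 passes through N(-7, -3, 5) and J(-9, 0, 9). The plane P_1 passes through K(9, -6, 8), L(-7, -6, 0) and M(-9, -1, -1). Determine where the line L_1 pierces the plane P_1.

(-5, -6, 1)

A direction vector for L_1 is J − N = (-2, 3, 4).
KL = (-16, 0, -8), KM = (-18, 5, -9); a normal to P_1 is KL × KM = (40, 0, -80).
Using K: P_1 has equation 40x - 80z = -280.
Substitute r = (-7, -3, 5) + t(-2, 3, 4) into the plane: -680 + (-400)t = -280, so t = -1.
Intersection: (-7, -3, 5) + (-1)·(-2, 3, 4) = (-5, -6, 1).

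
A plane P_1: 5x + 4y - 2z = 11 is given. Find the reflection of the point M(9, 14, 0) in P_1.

λ = (n·M − d)/|n|² = (101 − 11)/45 = 2.
Reflection = M − 2λn = (9, 14, 0) − 4·(5, 4, -2) = (-11, -2, 8).

(-11, -2, 8)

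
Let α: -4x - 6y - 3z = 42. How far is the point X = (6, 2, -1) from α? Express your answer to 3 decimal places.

n·X − d = (-4)·(6) + (-6)·(2) + (-3)·(-1) − 42 = -75; |n| = √61.
Distance = |-75| / √61 = 75/√61 ≈ 9.603.

9.603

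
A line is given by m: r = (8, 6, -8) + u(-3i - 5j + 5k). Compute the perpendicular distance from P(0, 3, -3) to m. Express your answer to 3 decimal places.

Taking (8, 6, -8) on m with direction v = (-3, -5, 5): w = P − (8, 6, -8) = (-8, -3, 5), and w × v = (10, 25, 31).
Distance = |w × v| / |v| = √1686 / √59 ≈ 5.346.

5.346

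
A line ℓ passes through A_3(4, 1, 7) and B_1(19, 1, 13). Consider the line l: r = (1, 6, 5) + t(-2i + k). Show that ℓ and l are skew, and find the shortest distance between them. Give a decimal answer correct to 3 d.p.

A direction vector for ℓ is B_1 − A_3 = (15, 0, 6).
Common perpendicular direction n = (15, 0, 6) × (-2, 0, 1) = (0, -27, 0).
With w = (1, 6, 5) − (4, 1, 7) = (-3, 5, -2), w · n = -135.
Since n ≠ 0 the lines are not parallel, and w · n = -135 ≠ 0 so they do not intersect; hence they are skew.
Distance = |w · n| / |n| = |-135| / √729 ≈ 5.000.

5.000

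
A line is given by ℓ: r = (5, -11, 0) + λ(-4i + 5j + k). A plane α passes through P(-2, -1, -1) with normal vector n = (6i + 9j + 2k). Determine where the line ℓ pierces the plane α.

α: n·r = n·P gives 6x + 9y + 2z = -23.
Substitute r = (5, -11, 0) + t(-4, 5, 1) into the plane: -69 + 23t = -23, so t = 2.
Intersection: (5, -11, 0) + 2·(-4, 5, 1) = (-3, -1, 2).

(-3, -1, 2)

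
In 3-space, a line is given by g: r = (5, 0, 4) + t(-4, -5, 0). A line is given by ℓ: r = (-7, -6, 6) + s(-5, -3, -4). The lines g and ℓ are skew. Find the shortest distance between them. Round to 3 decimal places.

Common perpendicular direction n = (-4, -5, 0) × (-5, -3, -4) = (20, -16, -13).
With w = (-7, -6, 6) − (5, 0, 4) = (-12, -6, 2), w · n = -170.
Distance = |w · n| / |n| = |-170| / √825 ≈ 5.919.

5.919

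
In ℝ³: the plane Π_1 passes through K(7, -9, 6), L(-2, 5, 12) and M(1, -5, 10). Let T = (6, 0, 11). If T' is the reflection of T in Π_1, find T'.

(2, 0, 5)

KL = (-9, 14, 6), KM = (-6, 4, 4); a normal to Π_1 is KL × KM = (32, 0, 48).
Using K: Π_1 has equation 32x + 48z = 512.
λ = (n·T − d)/|n|² = (720 − 512)/3328 = 1/16.
Reflection = T − 2λn = (6, 0, 11) − (1/8)·(32, 0, 48) = (2, 0, 5).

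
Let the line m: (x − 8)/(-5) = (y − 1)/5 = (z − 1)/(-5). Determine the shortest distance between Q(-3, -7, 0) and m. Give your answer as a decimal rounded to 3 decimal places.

13.441

m has direction (-5, 5, -5) through (8, 1, 1).
Taking (8, 1, 1) on m with direction v = (-5, 5, -5): w = Q − (8, 1, 1) = (-11, -8, -1), and w × v = (45, -50, -95).
Distance = |w × v| / |v| = √13550 / √75 ≈ 13.441.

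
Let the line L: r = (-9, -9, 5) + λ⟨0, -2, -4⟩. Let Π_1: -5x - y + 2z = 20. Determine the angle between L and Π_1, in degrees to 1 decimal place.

sin θ = |n·v| / (|n||v|) = |-6| / (√30 · √20) = 0.24495.
θ ≈ 14.2°.

14.2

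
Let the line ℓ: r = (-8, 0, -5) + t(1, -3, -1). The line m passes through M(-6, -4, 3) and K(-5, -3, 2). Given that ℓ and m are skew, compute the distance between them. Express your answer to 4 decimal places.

A direction vector for m is K − M = (1, 1, -1).
Common perpendicular direction n = (1, -3, -1) × (1, 1, -1) = (4, 0, 4).
With w = (-6, -4, 3) − (-8, 0, -5) = (2, -4, 8), w · n = 40.
Distance = |w · n| / |n| = |40| / √32 ≈ 7.0711.

7.0711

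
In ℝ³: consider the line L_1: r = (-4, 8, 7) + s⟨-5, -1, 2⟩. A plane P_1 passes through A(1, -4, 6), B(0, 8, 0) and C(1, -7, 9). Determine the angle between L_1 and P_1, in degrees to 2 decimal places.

59.19

AB = (-1, 12, -6), AC = (0, -3, 3); a normal to P_1 is AB × AC = (18, 3, 3).
Using A: P_1 has equation 18x + 3y + 3z = 24.
sin θ = |n·v| / (|n||v|) = |-87| / (√342 · √30) = 0.85891.
θ ≈ 59.19°.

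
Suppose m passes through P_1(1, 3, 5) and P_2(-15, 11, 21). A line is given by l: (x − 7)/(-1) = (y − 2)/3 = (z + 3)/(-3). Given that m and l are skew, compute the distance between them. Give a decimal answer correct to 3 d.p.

A direction vector for m is P_2 − P_1 = (-16, 8, 16).
l has direction (-1, 3, -3) through (7, 2, -3).
Common perpendicular direction n = (-16, 8, 16) × (-1, 3, -3) = (-72, -64, -40).
With w = (7, 2, -3) − (1, 3, 5) = (6, -1, -8), w · n = -48.
Distance = |w · n| / |n| = |-48| / √10880 ≈ 0.460.

0.460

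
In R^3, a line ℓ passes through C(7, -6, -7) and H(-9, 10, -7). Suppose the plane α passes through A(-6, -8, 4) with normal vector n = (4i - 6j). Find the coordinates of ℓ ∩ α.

(3, -2, -7)

A direction vector for ℓ is H − C = (-16, 16, 0).
α: n·r = n·A gives 4x - 6y = 24.
Substitute r = (7, -6, -7) + t(-16, 16, 0) into the plane: 64 + (-160)t = 24, so t = 1/4.
Intersection: (7, -6, -7) + (1/4)·(-16, 16, 0) = (3, -2, -7).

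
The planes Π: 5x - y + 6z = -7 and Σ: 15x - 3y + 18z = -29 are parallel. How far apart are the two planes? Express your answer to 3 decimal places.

Rescale Σ by 1/3: 5x - y + 6z = -29/3. Then distance = |-7 − (-29/3)| / √62 ≈ 0.339.

0.339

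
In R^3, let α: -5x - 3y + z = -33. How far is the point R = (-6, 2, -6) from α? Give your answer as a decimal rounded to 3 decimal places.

n·R − d = (-5)·(-6) + (-3)·(2) + (1)·(-6) − (-33) = 51; |n| = √35.
Distance = |51| / √35 = 51/√35 ≈ 8.621.

8.621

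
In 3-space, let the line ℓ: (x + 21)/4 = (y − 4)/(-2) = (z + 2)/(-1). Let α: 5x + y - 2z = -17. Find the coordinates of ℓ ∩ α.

(-5, -4, -6)

ℓ has direction (4, -2, -1) through (-21, 4, -2).
Substitute r = (-21, 4, -2) + t(4, -2, -1) into the plane: -97 + 20t = -17, so t = 4.
Intersection: (-21, 4, -2) + 4·(4, -2, -1) = (-5, -4, -6).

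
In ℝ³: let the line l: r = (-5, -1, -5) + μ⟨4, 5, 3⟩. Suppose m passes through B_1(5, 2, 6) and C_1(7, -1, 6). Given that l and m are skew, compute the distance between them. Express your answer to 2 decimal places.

A direction vector for m is C_1 − B_1 = (2, -3, 0).
Common perpendicular direction n = (4, 5, 3) × (2, -3, 0) = (9, 6, -22).
With w = (5, 2, 6) − (-5, -1, -5) = (10, 3, 11), w · n = -134.
Distance = |w · n| / |n| = |-134| / √601 ≈ 5.47.

5.47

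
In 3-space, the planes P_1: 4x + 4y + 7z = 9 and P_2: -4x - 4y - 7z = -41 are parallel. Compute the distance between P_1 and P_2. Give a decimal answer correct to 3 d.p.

3.556

Rescale P_2 by 1/(-1): 4x + 4y + 7z = 41. Then distance = |9 − 41| / √81 ≈ 3.556.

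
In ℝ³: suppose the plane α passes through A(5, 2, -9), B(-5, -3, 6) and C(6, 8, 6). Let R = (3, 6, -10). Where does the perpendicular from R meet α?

AB = (-10, -5, 15), AC = (1, 6, 15); a normal to α is AB × AC = (-165, 165, -55).
Using A: α has equation -165x + 165y - 55z = 0.
Foot = R − λn with λ = (n·R − d)/|n|² = (1045 − 0)/57475 = 1/55.
Foot = (3, 6, -10) − (1/55)·(-165, 165, -55) = (6, 3, -9).

(6, 3, -9)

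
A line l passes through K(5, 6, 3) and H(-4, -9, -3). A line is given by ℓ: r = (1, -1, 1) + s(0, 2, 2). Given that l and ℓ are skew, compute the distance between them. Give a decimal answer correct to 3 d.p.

0.577

A direction vector for l is H − K = (-9, -15, -6).
Common perpendicular direction n = (-9, -15, -6) × (0, 2, 2) = (-18, 18, -18).
With w = (1, -1, 1) − (5, 6, 3) = (-4, -7, -2), w · n = -18.
Distance = |w · n| / |n| = |-18| / √972 ≈ 0.577.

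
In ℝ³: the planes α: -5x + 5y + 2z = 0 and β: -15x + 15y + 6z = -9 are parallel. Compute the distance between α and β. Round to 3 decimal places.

Rescale β by 1/3: -5x + 5y + 2z = -3. Then distance = |0 − (-3)| / √54 ≈ 0.408.

0.408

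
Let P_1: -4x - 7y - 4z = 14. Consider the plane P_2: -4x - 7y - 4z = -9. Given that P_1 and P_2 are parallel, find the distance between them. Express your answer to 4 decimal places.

2.5556

Same normal n = (-4, -7, -4) with |n| = √81; distance = |14 − (-9)| / |n| = 23/√81 ≈ 2.5556.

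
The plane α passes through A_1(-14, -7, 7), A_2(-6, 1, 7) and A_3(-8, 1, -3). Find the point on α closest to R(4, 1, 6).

A_1A_2 = (8, 8, 0), A_1A_3 = (6, 8, -10); a normal to α is A_1A_2 × A_1A_3 = (-80, 80, 16).
Using A_1: α has equation -80x + 80y + 16z = 672.
Foot = R − λn with λ = (n·R − d)/|n|² = (-144 − 672)/13056 = -1/16.
Foot = (4, 1, 6) − (-1/16)·(-80, 80, 16) = (-1, 6, 7).

(-1, 6, 7)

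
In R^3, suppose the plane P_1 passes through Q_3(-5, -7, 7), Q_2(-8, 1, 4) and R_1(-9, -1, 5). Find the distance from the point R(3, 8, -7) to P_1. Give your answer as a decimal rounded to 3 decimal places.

Q_3Q_2 = (-3, 8, -3), Q_3R_1 = (-4, 6, -2); a normal to P_1 is Q_3Q_2 × Q_3R_1 = (2, 6, 14).
Using Q_3: P_1 has equation 2x + 6y + 14z = 46.
n·R − d = (2)·(3) + (6)·(8) + (14)·(-7) − 46 = -90; |n| = √236.
Distance = |-90| / √236 = 90/√236 ≈ 5.859.

5.859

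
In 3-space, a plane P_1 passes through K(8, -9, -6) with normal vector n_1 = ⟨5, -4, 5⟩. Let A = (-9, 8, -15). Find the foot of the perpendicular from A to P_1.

(6, -4, 0)

P_1: n_1·r = n_1·K gives 5x - 4y + 5z = 46.
Foot = A − λn with λ = (n·A − d)/|n|² = (-152 − 46)/66 = -3.
Foot = (-9, 8, -15) − (-3)·(5, -4, 5) = (6, -4, 0).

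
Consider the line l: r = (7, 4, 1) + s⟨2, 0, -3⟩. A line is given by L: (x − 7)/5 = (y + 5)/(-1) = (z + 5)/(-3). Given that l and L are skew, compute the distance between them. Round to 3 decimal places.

L has direction (5, -1, -3) through (7, -5, -5).
Common perpendicular direction n = (2, 0, -3) × (5, -1, -3) = (-3, -9, -2).
With w = (7, -5, -5) − (7, 4, 1) = (0, -9, -6), w · n = 93.
Distance = |w · n| / |n| = |93| / √94 ≈ 9.592.

9.592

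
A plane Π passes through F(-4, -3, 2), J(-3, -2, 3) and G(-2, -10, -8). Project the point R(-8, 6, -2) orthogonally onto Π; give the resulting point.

(-6, -2, 4)

FJ = (1, 1, 1), FG = (2, -7, -10); a normal to Π is FJ × FG = (-3, 12, -9).
Using F: Π has equation -3x + 12y - 9z = -42.
Foot = R − λn with λ = (n·R − d)/|n|² = (114 − (-42))/234 = 2/3.
Foot = (-8, 6, -2) − (2/3)·(-3, 12, -9) = (-6, -2, 4).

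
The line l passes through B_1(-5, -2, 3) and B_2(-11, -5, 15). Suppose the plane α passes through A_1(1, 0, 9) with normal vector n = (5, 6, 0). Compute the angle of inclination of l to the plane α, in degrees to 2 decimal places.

A direction vector for l is B_2 − B_1 = (-6, -3, 12).
α: n·r = n·A_1 gives 5x + 6y = 5.
sin θ = |n·v| / (|n||v|) = |-48| / (√61 · √189) = 0.44704.
θ ≈ 26.55°.

26.55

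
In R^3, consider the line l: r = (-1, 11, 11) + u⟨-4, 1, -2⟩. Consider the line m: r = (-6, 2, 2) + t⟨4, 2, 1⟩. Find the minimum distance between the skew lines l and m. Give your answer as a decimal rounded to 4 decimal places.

8.7491

Common perpendicular direction n = (-4, 1, -2) × (4, 2, 1) = (5, -4, -12).
With w = (-6, 2, 2) − (-1, 11, 11) = (-5, -9, -9), w · n = 119.
Distance = |w · n| / |n| = |119| / √185 ≈ 8.7491.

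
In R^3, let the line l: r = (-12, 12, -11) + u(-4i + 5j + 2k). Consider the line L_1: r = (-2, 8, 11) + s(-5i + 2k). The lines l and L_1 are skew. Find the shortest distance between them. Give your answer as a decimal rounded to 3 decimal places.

24.370

Common perpendicular direction n = (-4, 5, 2) × (-5, 0, 2) = (10, -2, 25).
With w = (-2, 8, 11) − (-12, 12, -11) = (10, -4, 22), w · n = 658.
Distance = |w · n| / |n| = |658| / √729 ≈ 24.370.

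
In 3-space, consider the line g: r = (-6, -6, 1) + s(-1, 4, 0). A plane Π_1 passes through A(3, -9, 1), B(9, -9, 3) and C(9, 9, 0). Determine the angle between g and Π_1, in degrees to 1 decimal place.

AB = (6, 0, 2), AC = (6, 18, -1); a normal to Π_1 is AB × AC = (-36, 18, 108).
Using A: Π_1 has equation -36x + 18y + 108z = -162.
sin θ = |n·v| / (|n||v|) = |108| / (√13284 · √17) = 0.22727.
θ ≈ 13.1°.

13.1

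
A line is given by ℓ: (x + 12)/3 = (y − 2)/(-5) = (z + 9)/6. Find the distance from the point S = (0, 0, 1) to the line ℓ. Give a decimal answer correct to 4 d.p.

9.3534

ℓ has direction (3, -5, 6) through (-12, 2, -9).
Taking (-12, 2, -9) on ℓ with direction v = (3, -5, 6): w = S − (-12, 2, -9) = (12, -2, 10), and w × v = (38, -42, -54).
Distance = |w × v| / |v| = √6124 / √70 ≈ 9.3534.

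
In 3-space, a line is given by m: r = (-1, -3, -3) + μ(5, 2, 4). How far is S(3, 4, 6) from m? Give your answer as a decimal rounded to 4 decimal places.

Taking (-1, -3, -3) on m with direction v = (5, 2, 4): w = S − (-1, -3, -3) = (4, 7, 9), and w × v = (10, 29, -27).
Distance = |w × v| / |v| = √1670 / √45 ≈ 6.0919.

6.0919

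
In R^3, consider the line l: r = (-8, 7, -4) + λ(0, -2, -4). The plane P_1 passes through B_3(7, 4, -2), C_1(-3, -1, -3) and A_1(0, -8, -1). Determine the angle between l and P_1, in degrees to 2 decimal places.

B_3C_1 = (-10, -5, -1), B_3A_1 = (-7, -12, 1); a normal to P_1 is B_3C_1 × B_3A_1 = (-17, 17, 85).
Using B_3: P_1 has equation -17x + 17y + 85z = -221.
sin θ = |n·v| / (|n||v|) = |-374| / (√7803 · √20) = 0.94673.
θ ≈ 71.21°.

71.21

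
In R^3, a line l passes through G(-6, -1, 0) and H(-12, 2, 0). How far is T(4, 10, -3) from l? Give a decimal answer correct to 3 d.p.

14.622

A direction vector for l is H − G = (-6, 3, 0).
Taking (-6, -1, 0) on l with direction v = (-6, 3, 0): w = T − (-6, -1, 0) = (10, 11, -3), and w × v = (9, 18, 96).
Distance = |w × v| / |v| = √9621 / √45 ≈ 14.622.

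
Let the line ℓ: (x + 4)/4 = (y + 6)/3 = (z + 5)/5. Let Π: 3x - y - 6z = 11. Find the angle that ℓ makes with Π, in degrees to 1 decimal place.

26.0

ℓ has direction (4, 3, 5) through (-4, -6, -5).
sin θ = |n·v| / (|n||v|) = |-21| / (√46 · √50) = 0.43788.
θ ≈ 26.0°.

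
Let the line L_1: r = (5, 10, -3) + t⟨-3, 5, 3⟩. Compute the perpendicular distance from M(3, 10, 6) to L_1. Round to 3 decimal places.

Taking (5, 10, -3) on L_1 with direction v = (-3, 5, 3): w = M − (5, 10, -3) = (-2, 0, 9), and w × v = (-45, -21, -10).
Distance = |w × v| / |v| = √2566 / √43 ≈ 7.725.

7.725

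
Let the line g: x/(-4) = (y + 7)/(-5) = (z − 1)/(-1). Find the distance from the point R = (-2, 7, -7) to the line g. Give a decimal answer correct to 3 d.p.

13.949

g has direction (-4, -5, -1) through (0, -7, 1).
Taking (0, -7, 1) on g with direction v = (-4, -5, -1): w = R − (0, -7, 1) = (-2, 14, -8), and w × v = (-54, 30, 66).
Distance = |w × v| / |v| = √8172 / √42 ≈ 13.949.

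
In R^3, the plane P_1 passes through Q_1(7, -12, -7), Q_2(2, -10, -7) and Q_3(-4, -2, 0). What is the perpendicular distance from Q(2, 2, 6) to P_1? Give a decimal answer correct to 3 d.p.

Q_1Q_2 = (-5, 2, 0), Q_1Q_3 = (-11, 10, 7); a normal to P_1 is Q_1Q_2 × Q_1Q_3 = (14, 35, -28).
Using Q_1: P_1 has equation 14x + 35y - 28z = -126.
n·Q − d = (14)·(2) + (35)·(2) + (-28)·(6) − (-126) = 56; |n| = √2205.
Distance = |56| / √2205 = 56/√2205 ≈ 1.193.

1.193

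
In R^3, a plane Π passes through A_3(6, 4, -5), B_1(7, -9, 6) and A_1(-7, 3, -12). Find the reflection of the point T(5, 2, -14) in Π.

A_3B_1 = (1, -13, 11), A_3A_1 = (-13, -1, -7); a normal to Π is A_3B_1 × A_3A_1 = (102, -136, -170).
Using A_3: Π has equation 102x - 136y - 170z = 918.
λ = (n·T − d)/|n|² = (2618 − 918)/57800 = 1/34.
Reflection = T − 2λn = (5, 2, -14) − (1/17)·(102, -136, -170) = (-1, 10, -4).

(-1, 10, -4)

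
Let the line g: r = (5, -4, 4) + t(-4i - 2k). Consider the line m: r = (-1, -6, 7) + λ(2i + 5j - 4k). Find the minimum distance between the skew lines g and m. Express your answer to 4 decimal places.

Common perpendicular direction n = (-4, 0, -2) × (2, 5, -4) = (10, -20, -20).
With w = (-1, -6, 7) − (5, -4, 4) = (-6, -2, 3), w · n = -80.
Distance = |w · n| / |n| = |-80| / √900 ≈ 2.6667.

2.6667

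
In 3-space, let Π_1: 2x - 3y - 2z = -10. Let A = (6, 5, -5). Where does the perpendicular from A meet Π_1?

Foot = A − λn with λ = (n·A − d)/|n|² = (7 − (-10))/17 = 1.
Foot = (6, 5, -5) − 1·(2, -3, -2) = (4, 8, -3).

(4, 8, -3)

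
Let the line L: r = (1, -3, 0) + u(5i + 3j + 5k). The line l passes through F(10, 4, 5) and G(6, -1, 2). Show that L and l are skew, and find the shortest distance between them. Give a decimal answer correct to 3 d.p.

2.074

A direction vector for l is G − F = (-4, -5, -3).
Common perpendicular direction n = (5, 3, 5) × (-4, -5, -3) = (16, -5, -13).
With w = (10, 4, 5) − (1, -3, 0) = (9, 7, 5), w · n = 44.
Since n ≠ 0 the lines are not parallel, and w · n = 44 ≠ 0 so they do not intersect; hence they are skew.
Distance = |w · n| / |n| = |44| / √450 ≈ 2.074.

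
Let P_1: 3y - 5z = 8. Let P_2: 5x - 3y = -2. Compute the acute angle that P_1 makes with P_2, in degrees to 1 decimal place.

74.7

cos θ = |n₁·n₂| / (|n₁||n₂|) = |-9| / (√34 · √34).
θ = arccos(0.26471) ≈ 74.7°.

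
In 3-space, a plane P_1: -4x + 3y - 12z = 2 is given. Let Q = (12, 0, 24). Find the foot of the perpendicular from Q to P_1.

(4, 6, 0)

Foot = Q − λn with λ = (n·Q − d)/|n|² = (-336 − 2)/169 = -2.
Foot = (12, 0, 24) − (-2)·(-4, 3, -12) = (4, 6, 0).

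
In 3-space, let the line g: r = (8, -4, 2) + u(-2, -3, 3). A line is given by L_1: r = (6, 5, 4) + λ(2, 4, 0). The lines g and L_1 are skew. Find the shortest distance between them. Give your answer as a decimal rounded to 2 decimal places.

5.46

Common perpendicular direction n = (-2, -3, 3) × (2, 4, 0) = (-12, 6, -2).
With w = (6, 5, 4) − (8, -4, 2) = (-2, 9, 2), w · n = 74.
Distance = |w · n| / |n| = |74| / √184 ≈ 5.46.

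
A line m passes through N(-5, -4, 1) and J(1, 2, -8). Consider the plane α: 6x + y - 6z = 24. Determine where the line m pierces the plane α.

A direction vector for m is J − N = (6, 6, -9).
Substitute r = (-5, -4, 1) + t(6, 6, -9) into the plane: -40 + 96t = 24, so t = 2/3.
Intersection: (-5, -4, 1) + (2/3)·(6, 6, -9) = (-1, 0, -5).

(-1, 0, -5)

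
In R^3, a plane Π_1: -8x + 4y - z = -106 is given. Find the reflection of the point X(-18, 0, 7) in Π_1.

λ = (n·X − d)/|n|² = (137 − (-106))/81 = 3.
Reflection = X − 2λn = (-18, 0, 7) − 6·(-8, 4, -1) = (30, -24, 13).

(30, -24, 13)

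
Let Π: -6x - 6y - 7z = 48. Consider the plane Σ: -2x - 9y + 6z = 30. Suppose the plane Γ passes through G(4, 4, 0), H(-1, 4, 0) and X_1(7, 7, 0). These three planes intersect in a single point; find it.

(-6, -2, 0)

GH = (-5, 0, 0), GX_1 = (3, 3, 0); a normal to Γ is GH × GX_1 = (0, 0, -15).
Using G: Γ has equation -15z = 0.
Solving the 3×3 linear system -6x - 6y - 7z = 48, -2x - 9y + 6z = 30, -15z = 0 (e.g. by elimination or Cramer's rule, determinant = -630) gives (-6, -2, 0).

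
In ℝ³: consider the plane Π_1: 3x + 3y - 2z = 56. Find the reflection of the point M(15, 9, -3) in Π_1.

(9, 3, 1)

λ = (n·M − d)/|n|² = (78 − 56)/22 = 1.
Reflection = M − 2λn = (15, 9, -3) − 2·(3, 3, -2) = (9, 3, 1).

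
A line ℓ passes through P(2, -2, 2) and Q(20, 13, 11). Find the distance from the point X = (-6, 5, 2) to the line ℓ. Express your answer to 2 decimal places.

10.52

A direction vector for ℓ is Q − P = (18, 15, 9).
Taking (2, -2, 2) on ℓ with direction v = (18, 15, 9): w = X − (2, -2, 2) = (-8, 7, 0), and w × v = (63, 72, -246).
Distance = |w × v| / |v| = √69669 / √630 ≈ 10.52.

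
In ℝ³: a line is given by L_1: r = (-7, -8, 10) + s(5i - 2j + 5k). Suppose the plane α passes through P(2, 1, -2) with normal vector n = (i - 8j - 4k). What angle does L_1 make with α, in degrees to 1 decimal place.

0.9

α: n·r = n·P gives x - 8y - 4z = 2.
sin θ = |n·v| / (|n||v|) = |1| / (√81 · √54) = 0.01512.
θ ≈ 0.9°.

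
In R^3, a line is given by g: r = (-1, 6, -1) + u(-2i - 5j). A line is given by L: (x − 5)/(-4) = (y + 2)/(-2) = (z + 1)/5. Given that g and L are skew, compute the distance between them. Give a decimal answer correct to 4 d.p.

L has direction (-4, -2, 5) through (5, -2, -1).
Common perpendicular direction n = (-2, -5, 0) × (-4, -2, 5) = (-25, 10, -16).
With w = (5, -2, -1) − (-1, 6, -1) = (6, -8, 0), w · n = -230.
Distance = |w · n| / |n| = |-230| / √981 ≈ 7.3433.

7.3433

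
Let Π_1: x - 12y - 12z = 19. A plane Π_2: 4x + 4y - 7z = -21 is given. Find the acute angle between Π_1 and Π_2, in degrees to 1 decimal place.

cos θ = |n₁·n₂| / (|n₁||n₂|) = |40| / (√289 · √81).
θ = arccos(0.26144) ≈ 74.8°.

74.8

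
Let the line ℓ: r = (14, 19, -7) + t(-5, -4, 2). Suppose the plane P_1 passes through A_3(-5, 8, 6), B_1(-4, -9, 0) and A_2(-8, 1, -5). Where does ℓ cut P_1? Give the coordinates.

A_3B_1 = (1, -17, -6), A_3A_2 = (-3, -7, -11); a normal to P_1 is A_3B_1 × A_3A_2 = (145, 29, -58).
Using A_3: P_1 has equation 145x + 29y - 58z = -841.
Substitute r = (14, 19, -7) + t(-5, -4, 2) into the plane: 2987 + (-957)t = -841, so t = 4.
Intersection: (14, 19, -7) + 4·(-5, -4, 2) = (-6, 3, 1).

(-6, 3, 1)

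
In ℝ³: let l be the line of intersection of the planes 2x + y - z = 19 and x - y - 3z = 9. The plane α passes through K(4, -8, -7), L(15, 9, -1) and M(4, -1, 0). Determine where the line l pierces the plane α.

(8, 2, -1)

Direction of l: (2, 1, -1) × (1, -1, -3) = (-4, 5, -3).
A point on l: solving the two plane equations with x = 12 gives (12, -3, 2).
KL = (11, 17, 6), KM = (0, 7, 7); a normal to α is KL × KM = (77, -77, 77).
Using K: α has equation 77x - 77y + 77z = 385.
Substitute r = (12, -3, 2) + t(-4, 5, -3) into the plane: 1309 + (-924)t = 385, so t = 1.
Intersection: (12, -3, 2) + 1·(-4, 5, -3) = (8, 2, -1).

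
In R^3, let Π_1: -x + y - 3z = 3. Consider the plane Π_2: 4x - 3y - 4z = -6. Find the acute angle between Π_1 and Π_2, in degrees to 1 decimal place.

76.4

cos θ = |n₁·n₂| / (|n₁||n₂|) = |5| / (√11 · √41).
θ = arccos(0.23544) ≈ 76.4°.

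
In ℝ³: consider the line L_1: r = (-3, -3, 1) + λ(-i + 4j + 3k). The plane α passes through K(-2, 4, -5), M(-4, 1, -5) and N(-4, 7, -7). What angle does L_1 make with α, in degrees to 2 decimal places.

54.34

KM = (-2, -3, 0), KN = (-2, 3, -2); a normal to α is KM × KN = (6, -4, -12).
Using K: α has equation 6x - 4y - 12z = 32.
sin θ = |n·v| / (|n||v|) = |-58| / (√196 · √26) = 0.81248.
θ ≈ 54.34°.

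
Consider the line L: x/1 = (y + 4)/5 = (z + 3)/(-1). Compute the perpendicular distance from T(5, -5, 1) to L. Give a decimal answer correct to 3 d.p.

L has direction (1, 5, -1) through (0, -4, -3).
Taking (0, -4, -3) on L with direction v = (1, 5, -1): w = T − (0, -4, -3) = (5, -1, 4), and w × v = (-19, 9, 26).
Distance = |w × v| / |v| = √1118 / √27 ≈ 6.435.

6.435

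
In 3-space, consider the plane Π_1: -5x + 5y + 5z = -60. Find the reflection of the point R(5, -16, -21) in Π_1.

λ = (n·R − d)/|n|² = (-210 − (-60))/75 = -2.
Reflection = R − 2λn = (5, -16, -21) − (-4)·(-5, 5, 5) = (-15, 4, -1).

(-15, 4, -1)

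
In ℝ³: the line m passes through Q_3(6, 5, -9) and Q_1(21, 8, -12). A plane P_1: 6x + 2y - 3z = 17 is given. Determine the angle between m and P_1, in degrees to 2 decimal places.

74.21

A direction vector for m is Q_1 − Q_3 = (15, 3, -3).
sin θ = |n·v| / (|n||v|) = |105| / (√49 · √243) = 0.96225.
θ ≈ 74.21°.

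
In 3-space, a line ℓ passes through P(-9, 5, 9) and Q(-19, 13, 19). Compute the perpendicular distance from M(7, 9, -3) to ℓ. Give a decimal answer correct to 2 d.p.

13.53

A direction vector for ℓ is Q − P = (-10, 8, 10).
Taking (-9, 5, 9) on ℓ with direction v = (-10, 8, 10): w = M − (-9, 5, 9) = (16, 4, -12), and w × v = (136, -40, 168).
Distance = |w × v| / |v| = √48320 / √264 ≈ 13.53.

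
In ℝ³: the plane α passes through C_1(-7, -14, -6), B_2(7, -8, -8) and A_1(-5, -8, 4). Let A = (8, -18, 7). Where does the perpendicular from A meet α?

C_1B_2 = (14, 6, -2), C_1A_1 = (2, 6, 10); a normal to α is C_1B_2 × C_1A_1 = (72, -144, 72).
Using C_1: α has equation 72x - 144y + 72z = 1080.
Foot = A − λn with λ = (n·A − d)/|n|² = (3672 − 1080)/31104 = 1/12.
Foot = (8, -18, 7) − (1/12)·(72, -144, 72) = (2, -6, 1).

(2, -6, 1)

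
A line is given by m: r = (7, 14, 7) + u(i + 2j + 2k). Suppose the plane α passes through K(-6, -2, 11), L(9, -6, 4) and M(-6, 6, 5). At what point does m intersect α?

KL = (15, -4, -7), KM = (0, 8, -6); a normal to α is KL × KM = (80, 90, 120).
Using K: α has equation 80x + 90y + 120z = 660.
Substitute r = (7, 14, 7) + t(1, 2, 2) into the plane: 2660 + 500t = 660, so t = -4.
Intersection: (7, 14, 7) + (-4)·(1, 2, 2) = (3, 6, -1).

(3, 6, -1)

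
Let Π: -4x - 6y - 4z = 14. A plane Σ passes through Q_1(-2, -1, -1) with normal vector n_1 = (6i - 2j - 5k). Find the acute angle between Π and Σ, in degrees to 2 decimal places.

Σ: n_1·r = n_1·Q_1 gives 6x - 2y - 5z = -5.
cos θ = |n₁·n₂| / (|n₁||n₂|) = |8| / (√68 · √65).
θ = arccos(0.12033) ≈ 83.09°.

83.09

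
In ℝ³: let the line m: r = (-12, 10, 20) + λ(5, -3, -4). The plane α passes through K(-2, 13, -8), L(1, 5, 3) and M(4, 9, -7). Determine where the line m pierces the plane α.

KL = (3, -8, 11), KM = (6, -4, 1); a normal to α is KL × KM = (36, 63, 36).
Using K: α has equation 36x + 63y + 36z = 459.
Substitute r = (-12, 10, 20) + t(5, -3, -4) into the plane: 918 + (-153)t = 459, so t = 3.
Intersection: (-12, 10, 20) + 3·(5, -3, -4) = (3, 1, 8).

(3, 1, 8)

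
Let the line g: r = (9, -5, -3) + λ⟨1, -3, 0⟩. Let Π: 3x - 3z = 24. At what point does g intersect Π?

Substitute r = (9, -5, -3) + t(1, -3, 0) into the plane: 36 + 3t = 24, so t = -4.
Intersection: (9, -5, -3) + (-4)·(1, -3, 0) = (5, 7, -3).

(5, 7, -3)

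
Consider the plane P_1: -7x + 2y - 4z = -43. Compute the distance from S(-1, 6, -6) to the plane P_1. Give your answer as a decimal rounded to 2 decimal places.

10.35

n·S − d = (-7)·(-1) + (2)·(6) + (-4)·(-6) − (-43) = 86; |n| = √69.
Distance = |86| / √69 = 86/√69 ≈ 10.35.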